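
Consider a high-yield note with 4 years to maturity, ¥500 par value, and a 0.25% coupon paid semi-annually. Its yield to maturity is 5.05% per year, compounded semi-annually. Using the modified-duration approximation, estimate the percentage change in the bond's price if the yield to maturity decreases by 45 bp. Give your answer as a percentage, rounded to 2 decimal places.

Periodic yield y = 0.02525. Modified duration first:
  t   CF        PV=CF/(1+0.02525)^t    t·PV
  1        0.625         0.6096         0.6096
  2        0.625         0.5946         1.1892
  3        0.625         0.5800         1.7399
  4        0.625         0.5657         2.2627
  5        0.625         0.5517         2.7587
  6        0.625         0.5381         3.2289
  7        0.625         0.5249         3.6743
  8      500.625       410.0854     3,280.6832
  Σ                    414.0500     3,296.1464
P = 414.0500; D_Mac = 7.96074 half-year periods = 3.98037 yrs; D_mod = 3.98037/(1+0.02525) = 3.88234 yrs.
ΔP/P ≈ -D_mod · Δy = -3.88234 × (-0.0045) = +0.017471 = +1.7471%.

+1.75%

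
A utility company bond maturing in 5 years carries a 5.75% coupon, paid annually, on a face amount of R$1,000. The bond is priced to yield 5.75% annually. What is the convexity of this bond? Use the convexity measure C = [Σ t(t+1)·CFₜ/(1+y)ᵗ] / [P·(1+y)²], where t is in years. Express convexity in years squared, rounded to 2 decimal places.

With y = 0.0575:
  t   CF        PV=CF/(1+0.0575)^t    t·PV        t(t+1)·PV
  1        57.50        54.3735        54.3735         108.7470
  2        57.50        51.4170       102.8341         308.5023
  3        57.50        48.6213       145.8640         583.4558
  4        57.50        45.9776       183.9104         919.5521
  5     1,057.50       799.6105     3,998.0526      23,988.3154
  Σ                  1,000.0000     4,485.0345      25,908.5726
P = 1,000.0000.
Convexity = Σ t(t+1)·PV / [P·(1+y)²] = 25,908.5726 / (1,000.0000 × 1.118306) = 23.16769.

23.17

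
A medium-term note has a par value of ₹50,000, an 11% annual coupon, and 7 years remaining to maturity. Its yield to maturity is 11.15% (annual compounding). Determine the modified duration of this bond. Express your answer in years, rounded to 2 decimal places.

4.70 years

Periodic yield y = 0.1115. First find Macaulay duration:
  t   CF        PV=CF/(1+0.1115)^t    t·PV
  1     5,500.00     4,948.2681     4,948.2681
  2     5,500.00     4,451.8831     8,903.7663
  3     5,500.00     4,005.2930    12,015.8789
  4     5,500.00     3,603.5024    14,414.0098
  5     5,500.00     3,242.0175    16,210.0875
  6     5,500.00     2,916.7949    17,500.7692
  7    55,500.00    26,480.5325   185,363.7274
  Σ                 49,648.2915   259,356.5072
P = 49,648.2915; Macaulay duration = 259,356.5072 / 49,648.2915 = 5.22388 years.
Modified duration = D_Mac / (1 + y) = 5.22388 / 1.1115 = 4.69984 years.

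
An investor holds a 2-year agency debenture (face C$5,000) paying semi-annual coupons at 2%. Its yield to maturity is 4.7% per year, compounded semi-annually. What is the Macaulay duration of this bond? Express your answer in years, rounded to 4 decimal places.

1.9696 years

Periodic yield y = 0.0235. Discount each cash flow and weight by its period:
  t   CF        PV=CF/(1+0.0235)^t    t·PV
  1        50.00        48.8520        48.8520
  2        50.00        47.7303        95.4606
  3        50.00        46.6344       139.9032
  4     5,050.00     4,601.9298    18,407.7192
  Σ                  4,745.1465    18,691.9351
Price P = Σ PV = 4,745.1465.
Macaulay duration = Σ(t·PV) / P = 18,691.9351 / 4,745.1465 = 3.93917 half-year periods.
In years: 3.93917 / 2 = 1.96958 years.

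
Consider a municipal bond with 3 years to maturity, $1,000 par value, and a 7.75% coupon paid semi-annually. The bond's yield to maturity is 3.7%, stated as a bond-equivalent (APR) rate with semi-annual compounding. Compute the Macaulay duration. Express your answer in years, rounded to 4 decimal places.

2.7500 years

Periodic yield y = 0.0185. Discount each cash flow and weight by its period:
  t   CF        PV=CF/(1+0.0185)^t    t·PV
  1        38.75        38.0461        38.0461
  2        38.75        37.3551        74.7102
  3        38.75        36.6766       110.0297
  4        38.75        36.0104       144.0415
  5        38.75        35.3563       176.7814
  6     1,038.75       930.5610     5,583.3659
  Σ                  1,114.0054     6,126.9747
Price P = Σ PV = 1,114.0054.
Macaulay duration = Σ(t·PV) / P = 6,126.9747 / 1,114.0054 = 5.49995 half-year periods.
In years: 5.49995 / 2 = 2.74998 years.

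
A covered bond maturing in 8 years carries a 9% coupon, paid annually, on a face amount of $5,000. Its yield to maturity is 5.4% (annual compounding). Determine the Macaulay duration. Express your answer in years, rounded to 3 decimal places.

Periodic yield y = 0.054. Discount each cash flow and weight by its year:
  t   CF        PV=CF/(1+0.054)^t    t·PV
  1       450.00       426.9450       426.9450
  2       450.00       405.0711       810.1423
  3       450.00       384.3180     1,152.9539
  4       450.00       364.6280     1,458.5122
  5       450.00       345.9469     1,729.7346
  6       450.00       328.2229     1,969.3373
  7       450.00       311.4069     2,179.8483
  8     5,450.00     3,578.2577    28,626.0617
  Σ                  6,144.7965    38,353.5351
Price P = Σ PV = 6,144.7965.
Macaulay duration = Σ(t·PV) / P = 38,353.5351 / 6,144.7965 = 6.24163 years.

6.242 years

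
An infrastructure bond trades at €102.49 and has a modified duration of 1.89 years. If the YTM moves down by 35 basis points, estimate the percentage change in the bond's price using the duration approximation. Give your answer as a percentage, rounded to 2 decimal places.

Duration approximation: ΔP/P ≈ -D_mod · Δy = -1.89 × (-0.0035) = +0.006615.
As a percentage: +0.6615%.

+0.66%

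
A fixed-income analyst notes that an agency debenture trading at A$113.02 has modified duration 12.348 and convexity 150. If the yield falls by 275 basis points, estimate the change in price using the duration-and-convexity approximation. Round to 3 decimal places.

Duration effect: -D_mod·Δy = -12.348 × (-0.0275) = +0.339570
Convexity effect: ½·C·(Δy)² = 0.5 × 150 × (-0.0275)² = +0.05671875
ΔP/P ≈ +0.339570 + 0.05671875 = +0.39628875
ΔP ≈ 113.02 × (+0.39628875) = +44.788554525.

+A$44.789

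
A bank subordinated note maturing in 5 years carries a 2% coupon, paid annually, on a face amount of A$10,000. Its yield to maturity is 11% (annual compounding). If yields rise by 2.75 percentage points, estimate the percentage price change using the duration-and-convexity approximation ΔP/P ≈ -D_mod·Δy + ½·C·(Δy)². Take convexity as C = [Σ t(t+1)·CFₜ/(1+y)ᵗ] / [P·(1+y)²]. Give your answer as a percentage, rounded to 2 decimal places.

With y = 0.11:
  t   CF        PV=CF/(1+0.11)^t    t·PV        t(t+1)·PV
  1       200.00       180.1802       180.1802         360.3604
  2       200.00       162.3245       324.6490         973.9469
  3       200.00       146.2383       438.7148       1,754.8593
  4       200.00       131.7462       526.9848       2,634.9239
  5    10,200.00     6,053.2035    30,266.0177     181,596.1064
  Σ                  6,673.6927    31,736.5465     187,320.1969
P = 6,673.6927; D_Mac = 4.75547 yrs; D_mod = 4.28421 yrs; C = 22.78098.
Duration effect: -4.28421 × (+0.0275) = -0.117816
Convexity effect: 0.5 × 22.78098 × (0.0275)² = +0.0086141
ΔP/P ≈ -0.117816 + 0.0086141 = -0.109202 = -10.9202%.

-10.92%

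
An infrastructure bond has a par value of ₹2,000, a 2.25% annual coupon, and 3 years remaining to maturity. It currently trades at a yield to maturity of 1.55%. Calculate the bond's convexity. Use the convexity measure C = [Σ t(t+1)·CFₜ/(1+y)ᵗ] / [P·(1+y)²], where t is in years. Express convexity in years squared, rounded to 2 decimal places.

With y = 0.0155:
  t   CF        PV=CF/(1+0.0155)^t    t·PV        t(t+1)·PV
  1        45.00        44.3131        44.3131          88.6263
  2        45.00        43.6368        87.2736         261.8207
  3     2,045.00     1,952.7809     5,858.3428      23,433.3714
  Σ                  2,040.7309     5,989.9295      23,783.8183
P = 2,040.7309.
Convexity = Σ t(t+1)·PV / [P·(1+y)²] = 23,783.8183 / (2,040.7309 × 1.031240) = 11.30150.

11.30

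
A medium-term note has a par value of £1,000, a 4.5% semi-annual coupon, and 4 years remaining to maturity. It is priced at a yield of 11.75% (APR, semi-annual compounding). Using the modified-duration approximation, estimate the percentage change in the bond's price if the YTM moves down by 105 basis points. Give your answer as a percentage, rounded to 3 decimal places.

+3.625%

Periodic yield y = 0.05875. Modified duration first:
  t   CF        PV=CF/(1+0.05875)^t    t·PV
  1        22.50        21.2515        21.2515
  2        22.50        20.0722        40.1445
  3        22.50        18.9584        56.8753
  4        22.50        17.9064        71.6257
  5        22.50        16.9128        84.5640
  6        22.50        15.9743        95.8458
  7        22.50        15.0879       105.6152
  8     1,022.50       647.6136     5,180.9084
  Σ                    773.7771     5,656.8304
P = 773.7771; D_Mac = 7.31067 half-year periods = 3.65534 yrs; D_mod = 3.65534/(1+0.05875) = 3.45250 yrs.
ΔP/P ≈ -D_mod · Δy = -3.45250 × (-0.0105) = +0.036251 = +3.6251%.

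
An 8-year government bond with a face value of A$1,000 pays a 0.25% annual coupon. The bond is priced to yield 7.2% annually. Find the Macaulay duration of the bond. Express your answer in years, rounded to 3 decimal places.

7.903 years

Periodic yield y = 0.072. Discount each cash flow and weight by its year:
  t   CF        PV=CF/(1+0.072)^t    t·PV
  1         2.50         2.3321         2.3321
  2         2.50         2.1755         4.3509
  3         2.50         2.0293         6.0880
  4         2.50         1.8930         7.5722
  5         2.50         1.7659         8.8295
  6         2.50         1.6473         9.8838
  7         2.50         1.5367        10.7566
  8     1,002.50       574.8124     4,598.4989
  Σ                    588.1921     4,648.3120
Price P = Σ PV = 588.1921.
Macaulay duration = Σ(t·PV) / P = 4,648.3120 / 588.1921 = 7.90271 years.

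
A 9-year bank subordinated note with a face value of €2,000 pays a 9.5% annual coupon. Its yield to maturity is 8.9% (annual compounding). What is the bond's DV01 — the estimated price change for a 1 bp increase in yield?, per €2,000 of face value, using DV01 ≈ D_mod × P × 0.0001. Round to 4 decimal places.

€1.2334

Periodic yield y = 0.089.
  t   CF        PV=CF/(1+0.089)^t    t·PV
  1       190.00       174.4720       174.4720
  2       190.00       160.2130       320.4261
  3       190.00       147.1194       441.3582
  4       190.00       135.0959       540.3835
  5       190.00       124.0550       620.2749
  6       190.00       113.9164       683.4985
  7       190.00       104.6064       732.2451
  8       190.00        96.0573       768.4587
  9     2,190.00     1,016.7009     9,150.3079
  Σ                  2,072.2364    13,431.4249
P = 2,072.2364; D_Mac = 6.48161 yrs; D_mod = 5.95189 yrs.
DV01 ≈ 5.95189 × 2,072.2364 × 0.0001 = 1.233372.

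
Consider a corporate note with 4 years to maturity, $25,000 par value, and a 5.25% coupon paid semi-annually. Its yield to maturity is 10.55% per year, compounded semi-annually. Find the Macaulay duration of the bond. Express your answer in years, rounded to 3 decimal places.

3.619 years

Periodic yield y = 0.05275. Discount each cash flow and weight by its period:
  t   CF        PV=CF/(1+0.05275)^t    t·PV
  1       656.25       623.3674       623.3674
  2       656.25       592.1324     1,184.2648
  3       656.25       562.4625     1,687.3875
  4       656.25       534.2793     2,137.1170
  5       656.25       507.5082     2,537.5410
  6       656.25       482.0786     2,892.4714
  7       656.25       457.9231     3,205.4618
  8    25,656.25    17,005.5694   136,044.5552
  Σ                 20,765.3208   150,312.1660
Price P = Σ PV = 20,765.3208.
Macaulay duration = Σ(t·PV) / P = 150,312.1660 / 20,765.3208 = 7.23862 half-year periods.
In years: 7.23862 / 2 = 3.61931 years.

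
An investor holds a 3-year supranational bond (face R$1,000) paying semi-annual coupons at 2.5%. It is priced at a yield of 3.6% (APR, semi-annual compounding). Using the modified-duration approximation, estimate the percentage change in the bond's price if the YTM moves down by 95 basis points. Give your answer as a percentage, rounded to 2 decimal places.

+2.71%

Periodic yield y = 0.018. Modified duration first:
  t   CF        PV=CF/(1+0.018)^t    t·PV
  1        12.50        12.2790        12.2790
  2        12.50        12.0619        24.1237
  3        12.50        11.8486        35.5458
  4        12.50        11.6391        46.5563
  5        12.50        11.4333        57.1664
  6     1,012.50       909.7213     5,458.3278
  Σ                    968.9831     5,633.9991
P = 968.9831; D_Mac = 5.81434 half-year periods = 2.90717 yrs; D_mod = 2.90717/(1+0.018) = 2.85577 yrs.
ΔP/P ≈ -D_mod · Δy = -2.85577 × (-0.0095) = +0.027130 = +2.7130%.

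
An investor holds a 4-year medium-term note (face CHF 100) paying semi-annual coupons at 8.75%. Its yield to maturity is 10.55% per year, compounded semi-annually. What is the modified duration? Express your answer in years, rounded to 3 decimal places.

Periodic yield y = 0.05275. First find Macaulay duration:
  t   CF        PV=CF/(1+0.05275)^t    t·PV
  1        4.375         4.1558         4.1558
  2        4.375         3.9475         7.8951
  3        4.375         3.7497        11.2492
  4        4.375         3.5619        14.2474
  5        4.375         3.3834        16.9169
  6        4.375         3.2139        19.2831
  7        4.375         3.0528        21.3697
  8      104.375        69.1822       553.4578
  Σ                     94.2472       648.5752
P = 94.2472; Macaulay duration = 648.5752 / 94.2472 = 6.88164 half-year periods = 3.44082 years.
Modified duration = D_Mac / (1 + y) = 3.44082 / 1.05275 = 3.26841 years.

3.268 years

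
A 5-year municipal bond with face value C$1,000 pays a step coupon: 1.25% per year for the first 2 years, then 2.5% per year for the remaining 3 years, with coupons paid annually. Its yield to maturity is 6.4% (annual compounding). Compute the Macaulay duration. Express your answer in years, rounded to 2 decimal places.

4.83 years

Periodic yield y = 0.064. Discount each cash flow and weight by its year:
  t   CF        PV=CF/(1+0.064)^t    t·PV
  1        12.50        11.7481        11.7481
  2        12.50        11.0415        22.0829
  3        25.00        20.7546        62.2639
  4        25.00        19.5062        78.0249
  5     1,025.00       751.6501     3,758.2506
  Σ                    814.7006     3,932.3705
Price P = Σ PV = 814.7006.
Macaulay duration = Σ(t·PV) / P = 3,932.3705 / 814.7006 = 4.82677 years.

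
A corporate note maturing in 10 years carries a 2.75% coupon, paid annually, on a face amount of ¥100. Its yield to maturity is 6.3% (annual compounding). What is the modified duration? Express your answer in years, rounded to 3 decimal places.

Periodic yield y = 0.063. First find Macaulay duration:
  t   CF        PV=CF/(1+0.063)^t    t·PV
  1         2.75         2.5870         2.5870
  2         2.75         2.4337         4.8674
  3         2.75         2.2895         6.8684
  4         2.75         2.1538         8.6151
  5         2.75         2.0261        10.1306
  6         2.75         1.9060        11.4363
  7         2.75         1.7931        12.5516
  8         2.75         1.6868        13.4945
  9         2.75         1.5868        14.2816
  10      102.75        55.7762       557.7623
  Σ                     74.2391       642.5947
P = 74.2391; Macaulay duration = 642.5947 / 74.2391 = 8.65575 years.
Modified duration = D_Mac / (1 + y) = 8.65575 / 1.063 = 8.14275 years.

8.143 years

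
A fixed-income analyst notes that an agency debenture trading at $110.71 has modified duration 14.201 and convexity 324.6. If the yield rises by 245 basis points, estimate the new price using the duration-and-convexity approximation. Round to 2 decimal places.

Duration effect: -D_mod·Δy = -14.201 × (+0.0245) = -0.3479245
Convexity effect: ½·C·(Δy)² = 0.5 × 324.6 × (0.0245)² = +0.097420575
ΔP/P ≈ -0.3479245 + 0.097420575 = -0.250503925
New price ≈ 110.71 × (1 - 0.250503925) = 82.97671046325.

$82.98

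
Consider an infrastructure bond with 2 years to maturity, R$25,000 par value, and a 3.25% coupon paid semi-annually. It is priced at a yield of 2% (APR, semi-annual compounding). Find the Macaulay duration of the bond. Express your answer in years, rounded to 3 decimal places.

1.953 years

Periodic yield y = 0.01. Discount each cash flow and weight by its period:
  t   CF        PV=CF/(1+0.01)^t    t·PV
  1       406.25       402.2277       402.2277
  2       406.25       398.2453       796.4905
  3       406.25       394.3022     1,182.9067
  4    25,406.25    24,414.9069    97,659.6275
  Σ                 25,609.6821   100,041.2525
Price P = Σ PV = 25,609.6821.
Macaulay duration = Σ(t·PV) / P = 100,041.2525 / 25,609.6821 = 3.90638 half-year periods.
In years: 3.90638 / 2 = 1.95319 years.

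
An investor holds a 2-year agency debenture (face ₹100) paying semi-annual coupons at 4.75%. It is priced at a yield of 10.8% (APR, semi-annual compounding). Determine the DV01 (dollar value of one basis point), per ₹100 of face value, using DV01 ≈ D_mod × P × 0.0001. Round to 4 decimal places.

₹0.0163

Periodic yield y = 0.054.
  t   CF        PV=CF/(1+0.054)^t    t·PV
  1        2.375         2.2533         2.2533
  2        2.375         2.1379         4.2758
  3        2.375         2.0283         6.0850
  4      102.375        82.9529       331.8115
  Σ                     89.3724       344.4256
P = 89.3724; D_Mac = 3.85382 half-year periods = 1.92691 yrs; D_mod = 1.82819 yrs.
DV01 ≈ 1.82819 × 89.3724 × 0.0001 = 0.016339.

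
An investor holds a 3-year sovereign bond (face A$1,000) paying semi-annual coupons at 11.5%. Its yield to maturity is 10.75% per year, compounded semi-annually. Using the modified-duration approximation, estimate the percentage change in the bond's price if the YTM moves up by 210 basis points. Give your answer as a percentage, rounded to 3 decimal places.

Periodic yield y = 0.05375. Modified duration first:
  t   CF        PV=CF/(1+0.05375)^t    t·PV
  1        57.50        54.5670        54.5670
  2        57.50        51.7837       103.5673
  3        57.50        49.1423       147.4268
  4        57.50        46.6356       186.5424
  5        57.50        44.2568       221.2839
  6     1,057.50       772.4224     4,634.5343
  Σ                  1,018.8077     5,347.9217
P = 1,018.8077; D_Mac = 5.24920 half-year periods = 2.62460 yrs; D_mod = 2.62460/(1+0.05375) = 2.49072 yrs.
ΔP/P ≈ -D_mod · Δy = -2.49072 × (+0.021) = -0.052305 = -5.2305%.

-5.231%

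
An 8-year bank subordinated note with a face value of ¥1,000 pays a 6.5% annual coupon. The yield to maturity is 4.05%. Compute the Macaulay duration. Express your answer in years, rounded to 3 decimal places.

6.609 years

Periodic yield y = 0.0405. Discount each cash flow and weight by its year:
  t   CF        PV=CF/(1+0.0405)^t    t·PV
  1        65.00        62.4700        62.4700
  2        65.00        60.0384       120.0768
  3        65.00        57.7015       173.1045
  4        65.00        55.4556       221.8222
  5        65.00        53.2970       266.4851
  6        65.00        51.2225       307.3351
  7        65.00        49.2287       344.6012
  8     1,065.00       775.1985     6,201.5881
  Σ                  1,164.6122     7,697.4830
Price P = Σ PV = 1,164.6122.
Macaulay duration = Σ(t·PV) / P = 7,697.4830 / 1,164.6122 = 6.60948 years.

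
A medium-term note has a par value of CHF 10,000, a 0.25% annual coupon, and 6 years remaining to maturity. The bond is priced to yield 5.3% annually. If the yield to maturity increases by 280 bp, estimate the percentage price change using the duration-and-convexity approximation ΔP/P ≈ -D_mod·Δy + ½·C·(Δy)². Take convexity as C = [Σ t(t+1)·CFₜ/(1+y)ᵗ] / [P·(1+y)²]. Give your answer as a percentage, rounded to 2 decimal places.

-14.37%

With y = 0.053:
  t   CF        PV=CF/(1+0.053)^t    t·PV        t(t+1)·PV
  1        25.00        23.7417        23.7417          47.4834
  2        25.00        22.5467        45.0934         135.2803
  3        25.00        21.4119        64.2357         256.9426
  4        25.00        20.3342        81.3367         406.6835
  5        25.00        19.3107        96.5535         579.3212
  6    10,025.00     7,353.8396    44,123.0377     308,861.2641
  Σ                  7,461.1848    44,433.9987     310,286.9750
P = 7,461.1848; D_Mac = 5.95535 yrs; D_mod = 5.65561 yrs; C = 37.50585.
Duration effect: -5.65561 × (+0.028) = -0.158357
Convexity effect: 0.5 × 37.50585 × (0.028)² = +0.0147023
ΔP/P ≈ -0.158357 + 0.0147023 = -0.143655 = -14.3655%.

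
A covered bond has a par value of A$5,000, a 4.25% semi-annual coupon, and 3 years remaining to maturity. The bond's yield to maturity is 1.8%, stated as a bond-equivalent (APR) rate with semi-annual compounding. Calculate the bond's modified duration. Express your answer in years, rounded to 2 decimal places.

Periodic yield y = 0.009. First find Macaulay duration:
  t   CF        PV=CF/(1+0.009)^t    t·PV
  1       106.25       105.3023       105.3023
  2       106.25       104.3630       208.7260
  3       106.25       103.4321       310.2964
  4       106.25       102.5095       410.0381
  5       106.25       101.5952       507.9759
  6     5,106.25     4,838.9939    29,033.9635
  Σ                  5,356.1961    30,576.3022
P = 5,356.1961; Macaulay duration = 30,576.3022 / 5,356.1961 = 5.70859 half-year periods = 2.85429 years.
Modified duration = D_Mac / (1 + y) = 2.85429 / 1.009 = 2.82883 years.

2.83 years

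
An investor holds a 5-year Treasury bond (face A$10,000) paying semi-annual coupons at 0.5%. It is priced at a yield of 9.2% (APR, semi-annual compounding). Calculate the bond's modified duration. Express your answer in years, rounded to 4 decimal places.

Periodic yield y = 0.046. First find Macaulay duration:
  t   CF        PV=CF/(1+0.046)^t    t·PV
  1        25.00        23.9006        23.9006
  2        25.00        22.8495        45.6990
  3        25.00        21.8446        65.5339
  4        25.00        20.8840        83.5359
  5        25.00        19.9656        99.8278
  6        25.00        19.0875       114.5252
  7        25.00        18.2481       127.7369
  8        25.00        17.4456       139.5650
  9        25.00        16.6784       150.1058
  10   10,025.00     6,393.9250    63,939.2497
  Σ                  6,574.8289    64,789.6798
P = 6,574.8289; Macaulay duration = 64,789.6798 / 6,574.8289 = 9.85420 half-year periods = 4.92710 years.
Modified duration = D_Mac / (1 + y) = 4.92710 / 1.046 = 4.71042 years.

4.7104 years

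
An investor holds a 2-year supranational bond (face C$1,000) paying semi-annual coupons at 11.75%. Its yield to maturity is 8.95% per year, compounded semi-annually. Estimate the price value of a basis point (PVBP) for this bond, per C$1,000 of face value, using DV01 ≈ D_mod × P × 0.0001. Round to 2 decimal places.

C$0.19

Periodic yield y = 0.04475.
  t   CF        PV=CF/(1+0.04475)^t    t·PV
  1        58.75        56.2335        56.2335
  2        58.75        53.8249       107.6498
  3        58.75        51.5194       154.5582
  4     1,058.75       888.6769     3,554.7077
  Σ                  1,050.2548     3,873.1492
P = 1,050.2548; D_Mac = 3.68782 half-year periods = 1.84391 yrs; D_mod = 1.76493 yrs.
DV01 ≈ 1.76493 × 1,050.2548 × 0.0001 = 0.185362.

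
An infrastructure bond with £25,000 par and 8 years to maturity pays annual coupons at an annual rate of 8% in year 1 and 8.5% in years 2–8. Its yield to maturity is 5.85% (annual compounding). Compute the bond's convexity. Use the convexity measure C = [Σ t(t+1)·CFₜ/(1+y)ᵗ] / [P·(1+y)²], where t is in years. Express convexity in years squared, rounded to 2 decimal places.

46.17

With y = 0.0585:
  t   CF        PV=CF/(1+0.0585)^t    t·PV        t(t+1)·PV
  1     2,000.00     1,889.4662     1,889.4662       3,778.9325
  2     2,125.00     1,896.6064     3,793.2128      11,379.6383
  3     2,125.00     1,791.7869     5,375.3606      21,501.4423
  4     2,125.00     1,692.7604     6,771.0415      33,855.2076
  5     2,125.00     1,599.2068     7,996.0339      47,976.2034
  6     2,125.00     1,510.8236     9,064.9416      63,454.5912
  7     2,125.00     1,427.3251     9,991.2756      79,930.2046
  8    27,125.00    17,212.4562   137,699.6496   1,239,296.8461
  Σ                 29,020.4315   182,580.9817   1,501,173.0660
P = 29,020.4315.
Convexity = Σ t(t+1)·PV / [P·(1+y)²] = 1,501,173.0660 / (29,020.4315 × 1.120422) = 46.16844.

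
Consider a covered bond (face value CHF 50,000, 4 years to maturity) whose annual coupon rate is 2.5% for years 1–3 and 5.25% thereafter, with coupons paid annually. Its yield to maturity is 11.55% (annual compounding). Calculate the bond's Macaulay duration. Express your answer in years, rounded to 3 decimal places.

Periodic yield y = 0.1155. Discount each cash flow and weight by its year:
  t   CF        PV=CF/(1+0.1155)^t    t·PV
  1     1,250.00     1,120.5737     1,120.5737
  2     1,250.00     1,004.5484     2,009.0968
  3     1,250.00       900.5364     2,701.6093
  4    52,625.00    33,987.0766   135,948.3064
  Σ                 37,012.7352   141,779.5862
Price P = Σ PV = 37,012.7352.
Macaulay duration = Σ(t·PV) / P = 141,779.5862 / 37,012.7352 = 3.83056 years.

3.831 years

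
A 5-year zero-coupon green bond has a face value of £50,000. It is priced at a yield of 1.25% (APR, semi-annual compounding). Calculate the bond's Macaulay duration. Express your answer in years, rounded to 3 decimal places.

5.000 years

A zero-coupon bond has a single cash flow at maturity, so its Macaulay duration equals its maturity: 5 years.
(Equivalently: 10 semi-annual periods ÷ 2 = 5 years.)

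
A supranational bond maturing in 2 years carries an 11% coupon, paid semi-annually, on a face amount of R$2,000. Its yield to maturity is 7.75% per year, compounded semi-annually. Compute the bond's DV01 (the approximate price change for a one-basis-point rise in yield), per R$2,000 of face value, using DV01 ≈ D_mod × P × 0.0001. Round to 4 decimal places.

Periodic yield y = 0.03875.
  t   CF        PV=CF/(1+0.03875)^t    t·PV
  1       110.00       105.8965       105.8965
  2       110.00       101.9461       203.8922
  3       110.00        98.1431       294.4292
  4     2,110.00     1,812.3343     7,249.3372
  Σ                  2,118.3200     7,853.5550
P = 2,118.3200; D_Mac = 3.70745 half-year periods = 1.85372 yrs; D_mod = 1.78457 yrs.
DV01 ≈ 1.78457 × 2,118.3200 × 0.0001 = 0.378029.

R$0.3780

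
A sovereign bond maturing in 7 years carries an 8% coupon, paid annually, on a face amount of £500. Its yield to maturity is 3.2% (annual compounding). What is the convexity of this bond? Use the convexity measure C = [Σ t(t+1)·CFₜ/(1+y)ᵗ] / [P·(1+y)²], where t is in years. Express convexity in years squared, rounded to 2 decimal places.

With y = 0.032:
  t   CF        PV=CF/(1+0.032)^t    t·PV        t(t+1)·PV
  1        40.00        38.7597        38.7597          77.5194
  2        40.00        37.5578        75.1157         225.3470
  3        40.00        36.3933       109.1798         436.7191
  4        40.00        35.2648       141.0591         705.2956
  5        40.00        34.1713       170.8565       1,025.1390
  6        40.00        33.1117       198.6704       1,390.6925
  7       540.00       433.1476     3,032.0330      24,256.2637
  Σ                    648.4062     3,765.6741      28,116.9763
P = 648.4062.
Convexity = Σ t(t+1)·PV / [P·(1+y)²] = 28,116.9763 / (648.4062 × 1.065024) = 40.71572.

40.72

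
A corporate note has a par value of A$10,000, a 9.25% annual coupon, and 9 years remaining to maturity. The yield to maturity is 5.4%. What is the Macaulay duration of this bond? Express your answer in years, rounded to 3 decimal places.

Periodic yield y = 0.054. Discount each cash flow and weight by its year:
  t   CF        PV=CF/(1+0.054)^t    t·PV
  1       925.00       877.6091       877.6091
  2       925.00       832.6462     1,665.2924
  3       925.00       789.9869     2,369.9608
  4       925.00       749.5132     2,998.0528
  5       925.00       711.1131     3,555.5655
  6       925.00       674.6804     4,048.0822
  7       925.00       640.1142     4,480.7993
  8       925.00       607.3190     4,858.5517
  9    10,925.00     6,805.4359    61,248.9231
  Σ                 12,688.4180    86,102.8370
Price P = Σ PV = 12,688.4180.
Macaulay duration = Σ(t·PV) / P = 86,102.8370 / 12,688.4180 = 6.78594 years.

6.786 years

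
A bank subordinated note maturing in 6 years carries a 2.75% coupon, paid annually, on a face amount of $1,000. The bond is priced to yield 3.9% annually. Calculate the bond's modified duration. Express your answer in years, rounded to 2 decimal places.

5.39 years

Periodic yield y = 0.039. First find Macaulay duration:
  t   CF        PV=CF/(1+0.039)^t    t·PV
  1        27.50        26.4678        26.4678
  2        27.50        25.4743        50.9485
  3        27.50        24.5181        73.5542
  4        27.50        23.5977        94.3910
  5        27.50        22.7120       113.5599
  6     1,027.50       816.7489     4,900.4933
  Σ                    939.5187     5,259.4146
P = 939.5187; Macaulay duration = 5,259.4146 / 939.5187 = 5.59799 years.
Modified duration = D_Mac / (1 + y) = 5.59799 / 1.039 = 5.38786 years.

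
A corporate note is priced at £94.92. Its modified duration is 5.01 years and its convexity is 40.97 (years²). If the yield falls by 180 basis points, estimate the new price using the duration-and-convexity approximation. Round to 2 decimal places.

Duration effect: -D_mod·Δy = -5.01 × (-0.018) = +0.090180
Convexity effect: ½·C·(Δy)² = 0.5 × 40.97 × (-0.018)² = +0.00663714
ΔP/P ≈ +0.090180 + 0.00663714 = +0.09681714
New price ≈ 94.92 × (1 + 0.09681714) = 104.1098829288.

£104.11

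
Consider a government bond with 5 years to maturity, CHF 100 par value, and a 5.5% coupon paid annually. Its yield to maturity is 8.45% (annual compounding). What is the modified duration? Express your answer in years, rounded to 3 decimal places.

Periodic yield y = 0.0845. First find Macaulay duration:
  t   CF        PV=CF/(1+0.0845)^t    t·PV
  1         5.50         5.0715         5.0715
  2         5.50         4.6763         9.3526
  3         5.50         4.3120        12.9359
  4         5.50         3.9760        15.9039
  5       105.50        70.3242       351.6209
  Σ                     88.3599       394.8848
P = 88.3599; Macaulay duration = 394.8848 / 88.3599 = 4.46905 years.
Modified duration = D_Mac / (1 + y) = 4.46905 / 1.0845 = 4.12084 years.

4.121 years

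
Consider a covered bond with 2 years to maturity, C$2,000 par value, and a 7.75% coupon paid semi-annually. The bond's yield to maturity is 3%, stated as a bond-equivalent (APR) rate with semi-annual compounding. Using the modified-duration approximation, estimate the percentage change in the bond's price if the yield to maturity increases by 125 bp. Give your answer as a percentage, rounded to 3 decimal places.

-2.335%

Periodic yield y = 0.015. Modified duration first:
  t   CF        PV=CF/(1+0.015)^t    t·PV
  1        77.50        76.3547        76.3547
  2        77.50        75.2263       150.4526
  3        77.50        74.1146       222.3437
  4     2,077.50     1,957.3877     7,829.5510
  Σ                  2,183.0833     8,278.7019
P = 2,183.0833; D_Mac = 3.79221 half-year periods = 1.89610 yrs; D_mod = 1.89610/(1+0.015) = 1.86808 yrs.
ΔP/P ≈ -D_mod · Δy = -1.86808 × (+0.0125) = -0.023351 = -2.3351%.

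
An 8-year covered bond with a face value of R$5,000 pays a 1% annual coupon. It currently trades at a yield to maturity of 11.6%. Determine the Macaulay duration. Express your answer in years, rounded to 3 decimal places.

Periodic yield y = 0.116. Discount each cash flow and weight by its year:
  t   CF        PV=CF/(1+0.116)^t    t·PV
  1        50.00        44.8029        44.8029
  2        50.00        40.1459        80.2919
  3        50.00        35.9731       107.9192
  4        50.00        32.2339       128.9357
  5        50.00        28.8834       144.4172
  6        50.00        25.8812       155.2874
  7        50.00        23.1911       162.3374
  8     5,050.00     2,098.8327    16,790.6616
  Σ                  2,329.9442    17,614.6532
Price P = Σ PV = 2,329.9442.
Macaulay duration = Σ(t·PV) / P = 17,614.6532 / 2,329.9442 = 7.56012 years.

7.560 years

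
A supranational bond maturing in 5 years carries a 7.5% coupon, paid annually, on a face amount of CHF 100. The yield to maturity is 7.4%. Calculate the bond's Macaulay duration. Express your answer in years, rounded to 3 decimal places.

Periodic yield y = 0.074. Discount each cash flow and weight by its year:
  t   CF        PV=CF/(1+0.074)^t    t·PV
  1         7.50         6.9832         6.9832
  2         7.50         6.5021        13.0042
  3         7.50         6.0541        18.1623
  4         7.50         5.6369        22.5478
  5       107.50        75.2293       376.1465
  Σ                    100.4057       436.8440
Price P = Σ PV = 100.4057.
Macaulay duration = Σ(t·PV) / P = 436.8440 / 100.4057 = 4.35079 years.

4.351 years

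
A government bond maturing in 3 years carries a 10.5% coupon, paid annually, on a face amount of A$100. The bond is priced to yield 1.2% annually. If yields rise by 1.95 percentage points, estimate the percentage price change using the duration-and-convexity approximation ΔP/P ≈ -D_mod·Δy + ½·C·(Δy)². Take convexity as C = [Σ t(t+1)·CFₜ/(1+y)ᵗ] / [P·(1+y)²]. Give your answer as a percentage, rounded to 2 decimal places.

With y = 0.012:
  t   CF        PV=CF/(1+0.012)^t    t·PV        t(t+1)·PV
  1        10.50        10.3755        10.3755          20.7510
  2        10.50        10.2525        20.5049          61.5148
  3       110.50       106.6156       319.8468       1,279.3872
  Σ                    127.2436       350.7272       1,361.6529
P = 127.2436; D_Mac = 2.75635 yrs; D_mod = 2.72366 yrs; C = 10.44888.
Duration effect: -2.72366 × (+0.0195) = -0.053111
Convexity effect: 0.5 × 10.44888 × (0.0195)² = +0.0019866
ΔP/P ≈ -0.053111 + 0.0019866 = -0.051125 = -5.1125%.

-5.11%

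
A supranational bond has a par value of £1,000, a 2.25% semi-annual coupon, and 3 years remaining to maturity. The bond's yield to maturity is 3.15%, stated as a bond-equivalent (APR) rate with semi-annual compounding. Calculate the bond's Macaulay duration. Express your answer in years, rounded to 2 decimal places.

Periodic yield y = 0.01575. Discount each cash flow and weight by its period:
  t   CF        PV=CF/(1+0.01575)^t    t·PV
  1        11.25        11.0756        11.0756
  2        11.25        10.9038        21.8076
  3        11.25        10.7348        32.2043
  4        11.25        10.5683        42.2732
  5        11.25        10.4044        52.0222
  6     1,011.25       920.7411     5,524.4468
  Σ                    974.4280     5,683.8297
Price P = Σ PV = 974.4280.
Macaulay duration = Σ(t·PV) / P = 5,683.8297 / 974.4280 = 5.83299 half-year periods.
In years: 5.83299 / 2 = 2.91650 years.

2.92 years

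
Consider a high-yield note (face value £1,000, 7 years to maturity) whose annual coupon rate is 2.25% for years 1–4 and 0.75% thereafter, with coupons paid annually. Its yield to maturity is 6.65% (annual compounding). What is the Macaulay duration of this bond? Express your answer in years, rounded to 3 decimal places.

6.496 years

Periodic yield y = 0.0665. Discount each cash flow and weight by its year:
  t   CF        PV=CF/(1+0.0665)^t    t·PV
  1        22.50        21.0970        21.0970
  2        22.50        19.7816        39.5631
  3        22.50        18.5481        55.6444
  4        22.50        17.3916        69.5663
  5         7.50         5.4357        27.1786
  6         7.50         5.0968        30.5807
  7     1,007.50       641.9764     4,493.8345
  Σ                    729.3272     4,737.4647
Price P = Σ PV = 729.3272.
Macaulay duration = Σ(t·PV) / P = 4,737.4647 / 729.3272 = 6.49566 years.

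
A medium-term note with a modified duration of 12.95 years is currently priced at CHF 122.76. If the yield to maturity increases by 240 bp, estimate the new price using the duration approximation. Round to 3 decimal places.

Duration approximation: ΔP/P ≈ -D_mod · Δy = -12.95 × (+0.024) = -0.310800.
New price ≈ 122.76 × (1 - 0.310800) = 84.606192.

CHF 84.606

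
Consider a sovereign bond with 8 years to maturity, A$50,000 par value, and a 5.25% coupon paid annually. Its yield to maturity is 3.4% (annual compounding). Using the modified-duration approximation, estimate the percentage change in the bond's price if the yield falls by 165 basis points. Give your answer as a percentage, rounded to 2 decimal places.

+10.88%

Periodic yield y = 0.034. Modified duration first:
  t   CF        PV=CF/(1+0.034)^t    t·PV
  1     2,625.00     2,538.6847     2,538.6847
  2     2,625.00     2,455.2077     4,910.4153
  3     2,625.00     2,374.4755     7,123.4265
  4     2,625.00     2,296.3980     9,185.5918
  5     2,625.00     2,220.8878    11,104.4389
  6     2,625.00     2,147.8605    12,887.1631
  7     2,625.00     2,077.2345    14,540.6418
  8    52,625.00    40,274.2813   322,194.2502
  Σ                 56,385.0299   384,484.6123
P = 56,385.0299; D_Mac = 6.81891 yrs; D_mod = 6.81891/(1+0.034) = 6.59469 yrs.
ΔP/P ≈ -D_mod · Δy = -6.59469 × (-0.0165) = +0.108812 = +10.8812%.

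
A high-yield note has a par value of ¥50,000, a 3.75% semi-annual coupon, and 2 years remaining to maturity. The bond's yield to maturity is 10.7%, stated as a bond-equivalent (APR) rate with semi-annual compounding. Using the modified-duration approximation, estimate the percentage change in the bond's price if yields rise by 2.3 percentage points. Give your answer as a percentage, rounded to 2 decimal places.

Periodic yield y = 0.0535. Modified duration first:
  t   CF        PV=CF/(1+0.0535)^t    t·PV
  1       937.50       889.8908       889.8908
  2       937.50       844.6994     1,689.3988
  3       937.50       801.8030     2,405.4089
  4    50,937.50    41,352.2806   165,409.1225
  Σ                 43,888.6738   170,393.8210
P = 43,888.6738; D_Mac = 3.88241 half-year periods = 1.94120 yrs; D_mod = 1.94120/(1+0.0535) = 1.84262 yrs.
ΔP/P ≈ -D_mod · Δy = -1.84262 × (+0.023) = -0.042380 = -4.2380%.

-4.24%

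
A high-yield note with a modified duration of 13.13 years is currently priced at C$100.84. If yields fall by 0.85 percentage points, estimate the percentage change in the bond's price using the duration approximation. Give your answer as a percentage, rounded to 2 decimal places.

Duration approximation: ΔP/P ≈ -D_mod · Δy = -13.13 × (-0.0085) = +0.111605.
As a percentage: +11.1605%.

+11.16%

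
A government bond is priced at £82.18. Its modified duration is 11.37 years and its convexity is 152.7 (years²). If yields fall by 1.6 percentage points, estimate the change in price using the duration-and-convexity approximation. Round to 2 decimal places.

Duration effect: -D_mod·Δy = -11.37 × (-0.016) = +0.181920
Convexity effect: ½·C·(Δy)² = 0.5 × 152.7 × (-0.016)² = +0.0195456
ΔP/P ≈ +0.181920 + 0.0195456 = +0.2014656
ΔP ≈ 82.18 × (+0.2014656) = +16.556443008.

+£16.56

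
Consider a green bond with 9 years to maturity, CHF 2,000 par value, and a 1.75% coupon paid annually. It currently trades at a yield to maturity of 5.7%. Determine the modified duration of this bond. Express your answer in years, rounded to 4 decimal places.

7.8299 years

Periodic yield y = 0.057. First find Macaulay duration:
  t   CF        PV=CF/(1+0.057)^t    t·PV
  1        35.00        33.1126        33.1126
  2        35.00        31.3269        62.6539
  3        35.00        29.6376        88.9128
  4        35.00        28.0394       112.1574
  5        35.00        26.5273       132.6365
  6        35.00        25.0968       150.5807
  7        35.00        23.7434       166.2039
  8        35.00        22.4630       179.7042
  9     2,035.00     1,235.6331    11,120.6978
  Σ                  1,455.5801    12,046.6598
P = 1,455.5801; Macaulay duration = 12,046.6598 / 1,455.5801 = 8.27619 years.
Modified duration = D_Mac / (1 + y) = 8.27619 / 1.057 = 7.82989 years.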